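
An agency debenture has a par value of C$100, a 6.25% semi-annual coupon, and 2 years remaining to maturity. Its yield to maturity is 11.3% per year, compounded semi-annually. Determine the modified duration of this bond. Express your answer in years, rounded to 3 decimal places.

Periodic yield y = 0.0565. First find Macaulay duration:
  t   CF        PV=CF/(1+0.0565)^t    t·PV
  1        3.125         2.9579         2.9579
  2        3.125         2.7997         5.5994
  3        3.125         2.6500         7.9499
  4      103.125        82.7725       331.0899
  Σ                     91.1800       347.5971
P = 91.1800; Macaulay duration = 347.5971 / 91.1800 = 3.81221 half-year periods = 1.90610 years.
Modified duration = D_Mac / (1 + y) = 1.90610 / 1.0565 = 1.80417 years.

1.804 years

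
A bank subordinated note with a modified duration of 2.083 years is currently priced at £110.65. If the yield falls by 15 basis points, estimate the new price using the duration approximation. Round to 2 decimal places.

£111.00

Duration approximation: ΔP/P ≈ -D_mod · Δy = -2.083 × (-0.0015) = +0.0031245.
New price ≈ 110.65 × (1 + 0.0031245) = 110.995725925.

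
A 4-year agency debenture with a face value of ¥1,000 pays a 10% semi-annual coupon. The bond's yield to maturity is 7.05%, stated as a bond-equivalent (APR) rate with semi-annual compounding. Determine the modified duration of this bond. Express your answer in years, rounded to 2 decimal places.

3.31 years

Periodic yield y = 0.03525. First find Macaulay duration:
  t   CF        PV=CF/(1+0.03525)^t    t·PV
  1        50.00        48.2975        48.2975
  2        50.00        46.6530        93.3060
  3        50.00        45.0645       135.1934
  4        50.00        43.5300       174.1202
  5        50.00        42.0479       210.2393
  6        50.00        40.6161       243.6968
  7        50.00        39.2332       274.6321
  8     1,050.00       795.8430     6,366.7438
  Σ                  1,101.2851     7,546.2290
P = 1,101.2851; Macaulay duration = 7,546.2290 / 1,101.2851 = 6.85220 half-year periods = 3.42610 years.
Modified duration = D_Mac / (1 + y) = 3.42610 / 1.03525 = 3.30944 years.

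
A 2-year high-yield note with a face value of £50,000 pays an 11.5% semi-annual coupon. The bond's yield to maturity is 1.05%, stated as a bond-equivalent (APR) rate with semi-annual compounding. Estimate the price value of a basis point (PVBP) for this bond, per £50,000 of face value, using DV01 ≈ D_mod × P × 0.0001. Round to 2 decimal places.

Periodic yield y = 0.00525.
  t   CF        PV=CF/(1+0.00525)^t    t·PV
  1     2,875.00     2,859.9851     2,859.9851
  2     2,875.00     2,845.0486     5,690.0971
  3     2,875.00     2,830.1901     8,490.5702
  4    52,875.00    51,779.0470   207,116.1882
  Σ                 60,314.2708   224,156.8406
P = 60,314.2708; D_Mac = 3.71648 half-year periods = 1.85824 yrs; D_mod = 1.84854 yrs.
DV01 ≈ 1.84854 × 60,314.2708 × 0.0001 = 11.149308.

£11.15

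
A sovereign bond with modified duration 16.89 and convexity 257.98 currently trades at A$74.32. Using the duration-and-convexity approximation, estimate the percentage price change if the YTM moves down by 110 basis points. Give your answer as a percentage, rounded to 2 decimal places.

+20.14%

Duration effect: -D_mod·Δy = -16.89 × (-0.011) = +0.185790
Convexity effect: ½·C·(Δy)² = 0.5 × 257.98 × (-0.011)² = +0.01560779
ΔP/P ≈ +0.185790 + 0.01560779 = +0.20139779
= +20.139779%.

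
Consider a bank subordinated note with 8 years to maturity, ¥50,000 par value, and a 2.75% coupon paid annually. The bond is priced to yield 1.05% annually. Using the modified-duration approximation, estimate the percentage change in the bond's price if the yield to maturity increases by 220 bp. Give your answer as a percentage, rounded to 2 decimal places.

Periodic yield y = 0.0105. Modified duration first:
  t   CF        PV=CF/(1+0.0105)^t    t·PV
  1     1,375.00     1,360.7125     1,360.7125
  2     1,375.00     1,346.5735     2,693.1470
  3     1,375.00     1,332.5814     3,997.7442
  4     1,375.00     1,318.7347     5,274.9387
  5     1,375.00     1,305.0318     6,525.1592
  6     1,375.00     1,291.4714     7,748.8284
  7     1,375.00     1,278.0518     8,946.3629
  8    51,375.00    47,256.4716   378,051.7729
  Σ                 56,489.6288   414,598.6658
P = 56,489.6288; D_Mac = 7.33938 yrs; D_mod = 7.33938/(1+0.0105) = 7.26311 yrs.
ΔP/P ≈ -D_mod · Δy = -7.26311 × (+0.022) = -0.159789 = -15.9789%.

-15.98%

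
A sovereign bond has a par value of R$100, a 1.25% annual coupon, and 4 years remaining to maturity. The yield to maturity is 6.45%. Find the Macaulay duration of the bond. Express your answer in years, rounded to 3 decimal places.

Periodic yield y = 0.0645. Discount each cash flow and weight by its year:
  t   CF        PV=CF/(1+0.0645)^t    t·PV
  1         1.25         1.1743         1.1743
  2         1.25         1.1031         2.2062
  3         1.25         1.0363         3.1088
  4       101.25        78.8519       315.4077
  Σ                     82.1656       321.8970
Price P = Σ PV = 82.1656.
Macaulay duration = Σ(t·PV) / P = 321.8970 / 82.1656 = 3.91766 years.

3.918 years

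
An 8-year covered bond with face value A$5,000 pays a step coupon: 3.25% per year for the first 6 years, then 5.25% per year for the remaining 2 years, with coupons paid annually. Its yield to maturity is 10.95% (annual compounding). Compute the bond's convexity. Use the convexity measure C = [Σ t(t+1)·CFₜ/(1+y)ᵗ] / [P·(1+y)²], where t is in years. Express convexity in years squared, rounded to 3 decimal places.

47.931

With y = 0.1095:
  t   CF        PV=CF/(1+0.1095)^t    t·PV        t(t+1)·PV
  1       162.50       146.4624       146.4624         292.9247
  2       162.50       132.0075       264.0151         792.0453
  3       162.50       118.9793       356.9379       1,427.7517
  4       162.50       107.2369       428.9475       2,144.7374
  5       162.50        96.6533       483.2667       2,899.6000
  6       162.50        87.1143       522.6859       3,658.8012
  7       262.50       126.8347       887.8431       7,102.7444
  8     5,262.50     2,291.7839    18,334.2709     165,008.4378
  Σ                  3,107.0723    21,424.4294     183,327.0426
P = 3,107.0723.
Convexity = Σ t(t+1)·PV / [P·(1+y)²] = 183,327.0426 / (3,107.0723 × 1.230990) = 47.93145.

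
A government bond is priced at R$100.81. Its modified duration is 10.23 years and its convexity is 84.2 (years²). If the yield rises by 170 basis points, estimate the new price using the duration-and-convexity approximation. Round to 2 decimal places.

Duration effect: -D_mod·Δy = -10.23 × (+0.017) = -0.173910
Convexity effect: ½·C·(Δy)² = 0.5 × 84.2 × (0.017)² = +0.0121669
ΔP/P ≈ -0.173910 + 0.0121669 = -0.1617431
New price ≈ 100.81 × (1 - 0.1617431) = 84.504678089.

R$84.50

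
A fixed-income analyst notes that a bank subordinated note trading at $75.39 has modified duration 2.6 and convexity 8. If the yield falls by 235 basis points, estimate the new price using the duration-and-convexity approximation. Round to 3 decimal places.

$80.163

Duration effect: -D_mod·Δy = -2.6 × (-0.0235) = +0.061100
Convexity effect: ½·C·(Δy)² = 0.5 × 8 × (-0.0235)² = +0.0022090
ΔP/P ≈ +0.061100 + 0.0022090 = +0.063309
New price ≈ 75.39 × (1 + 0.063309) = 80.16286551.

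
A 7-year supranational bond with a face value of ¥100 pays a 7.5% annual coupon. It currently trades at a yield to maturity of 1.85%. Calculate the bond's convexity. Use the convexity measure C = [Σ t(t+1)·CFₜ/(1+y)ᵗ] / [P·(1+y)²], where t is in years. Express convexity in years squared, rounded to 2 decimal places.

42.75

With y = 0.0185:
  t   CF        PV=CF/(1+0.0185)^t    t·PV        t(t+1)·PV
  1         7.50         7.3638         7.3638          14.7275
  2         7.50         7.2300        14.4600          43.3801
  3         7.50         7.0987        21.2961          85.1843
  4         7.50         6.9697        27.8790         139.3950
  5         7.50         6.8432        34.2158         205.2945
  6         7.50         6.7189        40.3131         282.1918
  7       107.50        94.5543       661.8800       5,295.0402
  Σ                    136.7785       807.4077       6,065.2133
P = 136.7785.
Convexity = Σ t(t+1)·PV / [P·(1+y)²] = 6,065.2133 / (136.7785 × 1.037342) = 42.74705.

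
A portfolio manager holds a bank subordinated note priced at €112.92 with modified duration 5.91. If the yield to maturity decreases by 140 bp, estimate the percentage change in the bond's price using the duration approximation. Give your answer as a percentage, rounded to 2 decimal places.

Duration approximation: ΔP/P ≈ -D_mod · Δy = -5.91 × (-0.014) = +0.082740.
As a percentage: +8.2740%.

+8.27%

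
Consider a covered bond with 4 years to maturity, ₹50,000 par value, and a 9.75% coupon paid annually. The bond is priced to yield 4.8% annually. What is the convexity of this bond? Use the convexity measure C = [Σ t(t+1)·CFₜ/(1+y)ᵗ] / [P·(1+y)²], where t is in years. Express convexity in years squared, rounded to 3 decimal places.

With y = 0.048:
  t   CF        PV=CF/(1+0.048)^t    t·PV        t(t+1)·PV
  1     4,875.00     4,651.7176     4,651.7176       9,303.4351
  2     4,875.00     4,438.6618     8,877.3236      26,631.9707
  3     4,875.00     4,235.3643    12,706.0929      50,824.3717
  4    54,875.00    45,491.4105   181,965.6420     909,828.2099
  Σ                 58,817.1541   208,200.7760     996,587.9874
P = 58,817.1541.
Convexity = Σ t(t+1)·PV / [P·(1+y)²] = 996,587.9874 / (58,817.1541 × 1.098304) = 15.42727.

15.427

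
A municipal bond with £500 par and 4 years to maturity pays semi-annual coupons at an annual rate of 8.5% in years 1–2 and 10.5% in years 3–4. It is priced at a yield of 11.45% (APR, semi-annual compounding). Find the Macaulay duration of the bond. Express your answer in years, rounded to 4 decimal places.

3.4358 years

Periodic yield y = 0.05725. Discount each cash flow and weight by its period:
  t   CF        PV=CF/(1+0.05725)^t    t·PV
  1        21.25        20.0993        20.0993
  2        21.25        19.0109        38.0219
  3        21.25        17.9815        53.9445
  4        21.25        17.0078        68.0312
  5        26.25        19.8720        99.3598
  6        26.25        18.7959       112.7754
  7        26.25        17.7781       124.4467
  8       526.25       337.1092     2,696.8733
  Σ                    467.6547     3,213.5522
Price P = Σ PV = 467.6547.
Macaulay duration = Σ(t·PV) / P = 3,213.5522 / 467.6547 = 6.87163 half-year periods.
In years: 6.87163 / 2 = 3.43582 years.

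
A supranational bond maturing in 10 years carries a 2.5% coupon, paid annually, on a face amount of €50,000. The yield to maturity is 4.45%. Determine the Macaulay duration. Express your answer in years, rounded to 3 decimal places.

8.860 years

Periodic yield y = 0.0445. Discount each cash flow and weight by its year:
  t   CF        PV=CF/(1+0.0445)^t    t·PV
  1     1,250.00     1,196.7449     1,196.7449
  2     1,250.00     1,145.7586     2,291.5172
  3     1,250.00     1,096.9446     3,290.8337
  4     1,250.00     1,050.2102     4,200.8408
  5     1,250.00     1,005.4669     5,027.3347
  6     1,250.00       962.6299     5,775.7794
  7     1,250.00       921.6179     6,451.3253
  8     1,250.00       882.3532     7,058.8255
  9     1,250.00       844.7613     7,602.8518
  10   51,250.00    33,159.6110   331,596.1096
  Σ                 42,266.0984   374,492.1628
Price P = Σ PV = 42,266.0984.
Macaulay duration = Σ(t·PV) / P = 374,492.1628 / 42,266.0984 = 8.86034 years.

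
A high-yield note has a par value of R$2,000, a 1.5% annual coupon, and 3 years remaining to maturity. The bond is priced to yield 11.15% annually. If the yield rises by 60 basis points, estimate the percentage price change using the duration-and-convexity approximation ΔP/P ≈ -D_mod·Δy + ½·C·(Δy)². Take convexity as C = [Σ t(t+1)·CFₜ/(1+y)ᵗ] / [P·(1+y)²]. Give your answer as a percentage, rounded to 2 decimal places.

With y = 0.1115:
  t   CF        PV=CF/(1+0.1115)^t    t·PV        t(t+1)·PV
  1        30.00        26.9906        26.9906          53.9811
  2        30.00        24.2830        48.5660         145.6980
  3     2,030.00     1,478.3172     4,434.9517      17,739.8067
  Σ                  1,529.5908     4,510.5082      17,939.4858
P = 1,529.5908; D_Mac = 2.94883 yrs; D_mod = 2.65302 yrs; C = 9.49327.
Duration effect: -2.65302 × (+0.006) = -0.015918
Convexity effect: 0.5 × 9.49327 × (0.006)² = +0.0001709
ΔP/P ≈ -0.015918 + 0.0001709 = -0.015747 = -1.5747%.

-1.57%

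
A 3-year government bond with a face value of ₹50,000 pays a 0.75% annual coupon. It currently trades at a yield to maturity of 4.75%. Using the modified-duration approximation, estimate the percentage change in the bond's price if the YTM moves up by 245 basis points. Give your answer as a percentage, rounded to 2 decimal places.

-6.96%

Periodic yield y = 0.0475. Modified duration first:
  t   CF        PV=CF/(1+0.0475)^t    t·PV
  1       375.00       357.9952       357.9952
  2       375.00       341.7616       683.5231
  3    50,375.00    43,828.1323   131,484.3970
  Σ                 44,527.8891   132,525.9153
P = 44,527.8891; D_Mac = 2.97625 yrs; D_mod = 2.97625/(1+0.0475) = 2.84128 yrs.
ΔP/P ≈ -D_mod · Δy = -2.84128 × (+0.0245) = -0.069611 = -6.9611%.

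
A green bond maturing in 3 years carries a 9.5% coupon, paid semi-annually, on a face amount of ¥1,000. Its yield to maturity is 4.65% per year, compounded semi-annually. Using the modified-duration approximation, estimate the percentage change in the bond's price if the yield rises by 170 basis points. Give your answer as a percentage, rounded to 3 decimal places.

Periodic yield y = 0.02325. Modified duration first:
  t   CF        PV=CF/(1+0.02325)^t    t·PV
  1        47.50        46.4207        46.4207
  2        47.50        45.3660        90.7319
  3        47.50        44.3352       133.0055
  4        47.50        43.3278       173.3112
  5        47.50        42.3433       211.7166
  6     1,047.50       912.5644     5,475.3863
  Σ                  1,134.3573     6,130.5722
P = 1,134.3573; D_Mac = 5.40445 half-year periods = 2.70222 yrs; D_mod = 2.70222/(1+0.02325) = 2.64082 yrs.
ΔP/P ≈ -D_mod · Δy = -2.64082 × (+0.017) = -0.044894 = -4.4894%.

-4.489%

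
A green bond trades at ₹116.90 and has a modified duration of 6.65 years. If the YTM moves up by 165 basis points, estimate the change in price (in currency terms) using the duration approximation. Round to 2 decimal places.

Duration approximation: ΔP/P ≈ -D_mod · Δy = -6.65 × (+0.0165) = -0.109725.
ΔP ≈ 116.90 × (-0.109725) = -12.8268525.

-₹12.83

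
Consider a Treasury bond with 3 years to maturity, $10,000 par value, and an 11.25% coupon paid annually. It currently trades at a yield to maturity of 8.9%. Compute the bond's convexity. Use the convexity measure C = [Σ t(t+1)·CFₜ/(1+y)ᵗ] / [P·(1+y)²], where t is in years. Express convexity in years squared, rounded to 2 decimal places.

With y = 0.089:
  t   CF        PV=CF/(1+0.089)^t    t·PV        t(t+1)·PV
  1     1,125.00     1,033.0579     1,033.0579       2,066.1157
  2     1,125.00       948.6298     1,897.2596       5,691.7788
  3    11,125.00     8,614.2284    25,842.6851     103,370.7403
  Σ                 10,595.9160    28,773.0025     111,128.6348
P = 10,595.9160.
Convexity = Σ t(t+1)·PV / [P·(1+y)²] = 111,128.6348 / (10,595.9160 × 1.185921) = 8.84365.

8.84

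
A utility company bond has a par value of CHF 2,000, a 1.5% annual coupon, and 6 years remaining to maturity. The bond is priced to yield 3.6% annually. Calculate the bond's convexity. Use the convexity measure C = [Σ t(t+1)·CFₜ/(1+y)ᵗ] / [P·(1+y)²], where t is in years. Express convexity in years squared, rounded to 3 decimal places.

37.114

With y = 0.036:
  t   CF        PV=CF/(1+0.036)^t    t·PV        t(t+1)·PV
  1        30.00        28.9575        28.9575          57.9151
  2        30.00        27.9513        55.9026         167.7077
  3        30.00        26.9800        80.9400         323.7600
  4        30.00        26.0425       104.1699         520.8495
  5        30.00        25.1375       125.6876         754.1257
  6     2,030.00     1,641.8652     9,851.1914      68,958.3396
  Σ                  1,776.9340    10,246.8490      70,782.6975
P = 1,776.9340.
Convexity = Σ t(t+1)·PV / [P·(1+y)²] = 70,782.6975 / (1,776.9340 × 1.073296) = 37.11387.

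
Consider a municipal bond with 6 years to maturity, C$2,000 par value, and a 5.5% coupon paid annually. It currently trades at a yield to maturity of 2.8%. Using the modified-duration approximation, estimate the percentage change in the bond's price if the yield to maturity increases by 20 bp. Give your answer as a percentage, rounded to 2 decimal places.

Periodic yield y = 0.028. Modified duration first:
  t   CF        PV=CF/(1+0.028)^t    t·PV
  1       110.00       107.0039       107.0039
  2       110.00       104.0894       208.1788
  3       110.00       101.2543       303.7628
  4       110.00        98.4964       393.9855
  5       110.00        95.8136       479.0679
  6     2,110.00     1,787.8199    10,726.9194
  Σ                  2,294.4774    12,218.9183
P = 2,294.4774; D_Mac = 5.32536 yrs; D_mod = 5.32536/(1+0.028) = 5.18031 yrs.
ΔP/P ≈ -D_mod · Δy = -5.18031 × (+0.002) = -0.010361 = -1.0361%.

-1.04%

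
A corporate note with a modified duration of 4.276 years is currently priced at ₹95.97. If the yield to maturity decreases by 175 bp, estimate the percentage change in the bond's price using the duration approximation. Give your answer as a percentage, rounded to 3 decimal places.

Duration approximation: ΔP/P ≈ -D_mod · Δy = -4.276 × (-0.0175) = +0.074830.
As a percentage: +7.4830%.

+7.483%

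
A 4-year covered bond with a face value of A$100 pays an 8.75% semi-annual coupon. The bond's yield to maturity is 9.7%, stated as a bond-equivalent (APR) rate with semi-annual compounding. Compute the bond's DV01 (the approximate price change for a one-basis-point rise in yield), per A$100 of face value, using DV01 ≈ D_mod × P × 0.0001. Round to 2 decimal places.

A$0.03

Periodic yield y = 0.0485.
  t   CF        PV=CF/(1+0.0485)^t    t·PV
  1        4.375         4.1726         4.1726
  2        4.375         3.9796         7.9592
  3        4.375         3.7955        11.3866
  4        4.375         3.6200        14.4799
  5        4.375         3.4525        17.2626
  6        4.375         3.2928        19.7569
  7        4.375         3.1405        21.9835
  8      104.375        71.4577       571.6616
  Σ                     96.9113       668.6629
P = 96.9113; D_Mac = 6.89974 half-year periods = 3.44987 yrs; D_mod = 3.29029 yrs.
DV01 ≈ 3.29029 × 96.9113 × 0.0001 = 0.031887.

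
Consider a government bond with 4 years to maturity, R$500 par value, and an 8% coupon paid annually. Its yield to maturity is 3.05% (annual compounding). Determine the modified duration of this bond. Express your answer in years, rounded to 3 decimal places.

Periodic yield y = 0.0305. First find Macaulay duration:
  t   CF        PV=CF/(1+0.0305)^t    t·PV
  1        40.00        38.8161        38.8161
  2        40.00        37.6673        75.3345
  3        40.00        36.5524       109.6572
  4       540.00       478.8525     1,915.4101
  Σ                    591.8883     2,139.2179
P = 591.8883; Macaulay duration = 2,139.2179 / 591.8883 = 3.61423 years.
Modified duration = D_Mac / (1 + y) = 3.61423 / 1.0305 = 3.50725 years.

3.507 years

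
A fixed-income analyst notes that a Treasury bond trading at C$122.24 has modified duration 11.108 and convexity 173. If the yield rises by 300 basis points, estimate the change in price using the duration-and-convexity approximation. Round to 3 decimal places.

Duration effect: -D_mod·Δy = -11.108 × (+0.03) = -0.333240
Convexity effect: ½·C·(Δy)² = 0.5 × 173 × (0.03)² = +0.0778500
ΔP/P ≈ -0.333240 + 0.0778500 = -0.255390
ΔP ≈ 122.24 × (-0.255390) = -31.2188736.

-C$31.219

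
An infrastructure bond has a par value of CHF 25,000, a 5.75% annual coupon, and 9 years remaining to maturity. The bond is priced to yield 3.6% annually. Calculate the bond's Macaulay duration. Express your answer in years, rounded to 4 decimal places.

7.4140 years

Periodic yield y = 0.036. Discount each cash flow and weight by its year:
  t   CF        PV=CF/(1+0.036)^t    t·PV
  1     1,437.50     1,387.5483     1,387.5483
  2     1,437.50     1,339.3323     2,678.6646
  3     1,437.50     1,292.7918     3,878.3754
  4     1,437.50     1,247.8685     4,991.4741
  5     1,437.50     1,204.5063     6,022.5315
  6     1,437.50     1,162.6509     6,975.9052
  7     1,437.50     1,122.2499     7,855.7491
  8     1,437.50     1,083.2528     8,666.0222
  9    26,437.50    19,230.1462   173,071.3158
  Σ                 29,070.3469   215,527.5862
Price P = Σ PV = 29,070.3469.
Macaulay duration = Σ(t·PV) / P = 215,527.5862 / 29,070.3469 = 7.41400 years.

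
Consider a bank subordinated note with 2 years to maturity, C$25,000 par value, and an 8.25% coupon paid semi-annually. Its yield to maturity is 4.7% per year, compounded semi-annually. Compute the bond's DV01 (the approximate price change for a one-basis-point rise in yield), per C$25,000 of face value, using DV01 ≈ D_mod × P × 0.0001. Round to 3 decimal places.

C$4.922

Periodic yield y = 0.0235.
  t   CF        PV=CF/(1+0.0235)^t    t·PV
  1     1,031.25     1,007.5721     1,007.5721
  2     1,031.25       984.4378     1,968.8755
  3     1,031.25       961.8347     2,885.5040
  4    26,031.25    23,721.5812    94,886.3250
  Σ                 26,675.4257   100,748.2765
P = 26,675.4257; D_Mac = 3.77682 half-year periods = 1.88841 yrs; D_mod = 1.84505 yrs.
DV01 ≈ 1.84505 × 26,675.4257 × 0.0001 = 4.921753.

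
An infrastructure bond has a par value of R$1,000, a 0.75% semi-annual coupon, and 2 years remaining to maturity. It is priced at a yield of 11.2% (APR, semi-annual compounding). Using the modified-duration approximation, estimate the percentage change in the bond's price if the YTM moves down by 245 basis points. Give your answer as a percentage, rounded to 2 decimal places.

Periodic yield y = 0.056. Modified duration first:
  t   CF        PV=CF/(1+0.056)^t    t·PV
  1         3.75         3.5511         3.5511
  2         3.75         3.3628         6.7256
  3         3.75         3.1845         9.5535
  4     1,003.75       807.1791     3,228.7162
  Σ                    817.2775     3,248.5465
P = 817.2775; D_Mac = 3.97484 half-year periods = 1.98742 yrs; D_mod = 1.98742/(1+0.056) = 1.88203 yrs.
ΔP/P ≈ -D_mod · Δy = -1.88203 × (-0.0245) = +0.046110 = +4.6110%.

+4.61%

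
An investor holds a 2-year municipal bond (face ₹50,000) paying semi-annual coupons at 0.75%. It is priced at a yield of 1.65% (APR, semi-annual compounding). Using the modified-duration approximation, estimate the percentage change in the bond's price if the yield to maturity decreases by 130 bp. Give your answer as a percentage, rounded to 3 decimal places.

+2.564%

Periodic yield y = 0.00825. Modified duration first:
  t   CF        PV=CF/(1+0.00825)^t    t·PV
  1       187.50       185.9658       185.9658
  2       187.50       184.4441       368.8882
  3       187.50       182.9349       548.8047
  4    50,187.50    48,564.9158   194,259.6631
  Σ                 49,118.2606   195,363.3218
P = 49,118.2606; D_Mac = 3.97741 half-year periods = 1.98870 yrs; D_mod = 1.98870/(1+0.00825) = 1.97243 yrs.
ΔP/P ≈ -D_mod · Δy = -1.97243 × (-0.013) = +0.025642 = +2.5642%.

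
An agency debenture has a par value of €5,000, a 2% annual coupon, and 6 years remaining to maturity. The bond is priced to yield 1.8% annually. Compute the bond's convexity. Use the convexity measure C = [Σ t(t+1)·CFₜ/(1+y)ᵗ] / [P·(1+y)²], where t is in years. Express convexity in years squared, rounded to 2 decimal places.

37.97

With y = 0.018:
  t   CF        PV=CF/(1+0.018)^t    t·PV        t(t+1)·PV
  1       100.00        98.2318        98.2318         196.4637
  2       100.00        96.4949       192.9898         578.9695
  3       100.00        94.7887       284.3662       1,137.4647
  4       100.00        93.1127       372.4508       1,862.2539
  5       100.00        91.4663       457.3315       2,743.9890
  6     5,100.00     4,582.2999    27,493.7993     192,456.5953
  Σ                  5,056.3943    28,899.1694     198,975.7360
P = 5,056.3943.
Convexity = Σ t(t+1)·PV / [P·(1+y)²] = 198,975.7360 / (5,056.3943 × 1.036324) = 37.97201.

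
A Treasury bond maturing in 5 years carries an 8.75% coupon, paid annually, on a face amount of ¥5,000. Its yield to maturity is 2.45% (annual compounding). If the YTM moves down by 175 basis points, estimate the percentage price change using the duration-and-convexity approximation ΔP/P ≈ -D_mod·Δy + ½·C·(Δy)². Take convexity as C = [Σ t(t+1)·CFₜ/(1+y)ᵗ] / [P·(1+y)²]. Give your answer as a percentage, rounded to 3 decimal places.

With y = 0.0245:
  t   CF        PV=CF/(1+0.0245)^t    t·PV        t(t+1)·PV
  1       437.50       427.0376       427.0376         854.0752
  2       437.50       416.8254       833.6507       2,500.9521
  3       437.50       406.8574     1,220.5721       4,882.2882
  4       437.50       397.1277     1,588.5109       7,942.5545
  5     5,437.50     4,817.6967    24,088.4836     144,530.9013
  Σ                  6,465.5447    28,158.2548     160,710.7713
P = 6,465.5447; D_Mac = 4.35512 yrs; D_mod = 4.25098 yrs; C = 23.68187.
Duration effect: -4.25098 × (-0.0175) = +0.074392
Convexity effect: 0.5 × 23.68187 × (-0.0175)² = +0.0036263
ΔP/P ≈ +0.074392 + 0.0036263 = +0.078018 = +7.8018%.

+7.802%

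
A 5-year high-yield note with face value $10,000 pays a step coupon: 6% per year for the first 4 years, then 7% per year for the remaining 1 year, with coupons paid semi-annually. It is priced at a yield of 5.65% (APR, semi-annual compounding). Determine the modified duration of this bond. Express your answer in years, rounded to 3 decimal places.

4.280 years

Periodic yield y = 0.02825. First find Macaulay duration:
  t   CF        PV=CF/(1+0.02825)^t    t·PV
  1       300.00       291.7578       291.7578
  2       300.00       283.7421       567.4843
  3       300.00       275.9466       827.8399
  4       300.00       268.3653     1,073.4613
  5       300.00       260.9923     1,304.9614
  6       300.00       253.8218     1,522.9309
  7       300.00       246.8483     1,727.9384
  8       300.00       240.0665     1,920.5318
  9       350.00       272.3827     2,451.4446
  10   10,350.00     7,833.4517    78,334.5166
  Σ                 10,227.3752    90,022.8670
P = 10,227.3752; Macaulay duration = 90,022.8670 / 10,227.3752 = 8.80215 half-year periods = 4.40107 years.
Modified duration = D_Mac / (1 + y) = 4.40107 / 1.02825 = 4.28016 years.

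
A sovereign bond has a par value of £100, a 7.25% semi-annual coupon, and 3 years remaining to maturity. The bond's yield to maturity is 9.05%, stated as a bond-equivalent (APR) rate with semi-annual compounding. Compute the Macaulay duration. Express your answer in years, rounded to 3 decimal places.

2.742 years

Periodic yield y = 0.04525. Discount each cash flow and weight by its period:
  t   CF        PV=CF/(1+0.04525)^t    t·PV
  1        3.625         3.4681         3.4681
  2        3.625         3.3179         6.6359
  3        3.625         3.1743         9.5229
  4        3.625         3.0369        12.1475
  5        3.625         2.9054        14.5270
  6      103.625        79.4591       476.7544
  Σ                     95.3617       523.0558
Price P = Σ PV = 95.3617.
Macaulay duration = Σ(t·PV) / P = 523.0558 / 95.3617 = 5.48497 half-year periods.
In years: 5.48497 / 2 = 2.74248 years.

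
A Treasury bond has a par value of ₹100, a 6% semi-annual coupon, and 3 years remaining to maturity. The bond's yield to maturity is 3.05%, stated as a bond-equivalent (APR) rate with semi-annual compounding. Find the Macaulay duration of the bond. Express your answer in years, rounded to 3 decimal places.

Periodic yield y = 0.01525. Discount each cash flow and weight by its period:
  t   CF        PV=CF/(1+0.01525)^t    t·PV
  1         3.00         2.9549         2.9549
  2         3.00         2.9106         5.8211
  3         3.00         2.8668         8.6005
  4         3.00         2.8238        11.2951
  5         3.00         2.7814        13.9068
  6       103.00        94.0588       564.3525
  Σ                    108.3962       606.9309
Price P = Σ PV = 108.3962.
Macaulay duration = Σ(t·PV) / P = 606.9309 / 108.3962 = 5.59919 half-year periods.
In years: 5.59919 / 2 = 2.79960 years.

2.800 years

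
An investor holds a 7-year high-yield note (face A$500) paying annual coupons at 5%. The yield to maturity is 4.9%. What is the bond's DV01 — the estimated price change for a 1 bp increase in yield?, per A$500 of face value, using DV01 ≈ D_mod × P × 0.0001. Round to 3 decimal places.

Periodic yield y = 0.049.
  t   CF        PV=CF/(1+0.049)^t    t·PV
  1        25.00        23.8322        23.8322
  2        25.00        22.7190        45.4380
  3        25.00        21.6578        64.9733
  4        25.00        20.6461        82.5844
  5        25.00        19.6817        98.4085
  6        25.00        18.7623       112.5741
  7       525.00       375.6046     2,629.2321
  Σ                    502.9037     3,057.0425
P = 502.9037; D_Mac = 6.07878 yrs; D_mod = 5.79484 yrs.
DV01 ≈ 5.79484 × 502.9037 × 0.0001 = 0.291424.

A$0.291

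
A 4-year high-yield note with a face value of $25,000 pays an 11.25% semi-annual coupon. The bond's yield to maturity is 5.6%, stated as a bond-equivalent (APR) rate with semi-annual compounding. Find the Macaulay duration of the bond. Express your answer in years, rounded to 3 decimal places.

Periodic yield y = 0.028. Discount each cash flow and weight by its period:
  t   CF        PV=CF/(1+0.028)^t    t·PV
  1     1,406.25     1,367.9475     1,367.9475
  2     1,406.25     1,330.6882     2,661.3764
  3     1,406.25     1,294.4438     3,883.3313
  4     1,406.25     1,259.1866     5,036.7462
  5     1,406.25     1,224.8896     6,124.4482
  6     1,406.25     1,191.5269     7,149.1613
  7     1,406.25     1,159.0728     8,113.5099
  8    26,406.25    21,171.9965   169,375.9719
  Σ                 29,999.7519   203,712.4928
Price P = Σ PV = 29,999.7519.
Macaulay duration = Σ(t·PV) / P = 203,712.4928 / 29,999.7519 = 6.79047 half-year periods.
In years: 6.79047 / 2 = 3.39524 years.

3.395 years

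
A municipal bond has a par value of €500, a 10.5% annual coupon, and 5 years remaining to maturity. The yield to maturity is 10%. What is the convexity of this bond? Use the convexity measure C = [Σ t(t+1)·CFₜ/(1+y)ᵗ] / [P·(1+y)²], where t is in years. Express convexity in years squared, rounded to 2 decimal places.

19.20

With y = 0.1:
  t   CF        PV=CF/(1+0.1)^t    t·PV        t(t+1)·PV
  1        52.50        47.7273        47.7273          95.4545
  2        52.50        43.3884        86.7769         260.3306
  3        52.50        39.4440       118.3321         473.3283
  4        52.50        35.8582       143.4328         717.1641
  5       552.50       343.0590     1,715.2952      10,291.7709
  Σ                    509.4770     2,111.5642      11,838.0485
P = 509.4770.
Convexity = Σ t(t+1)·PV / [P·(1+y)²] = 11,838.0485 / (509.4770 × 1.210000) = 19.20305.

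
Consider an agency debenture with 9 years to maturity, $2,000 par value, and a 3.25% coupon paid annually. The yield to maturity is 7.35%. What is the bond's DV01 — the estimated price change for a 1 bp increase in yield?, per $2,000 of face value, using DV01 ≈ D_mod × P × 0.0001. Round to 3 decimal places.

$1.062

Periodic yield y = 0.0735.
  t   CF        PV=CF/(1+0.0735)^t    t·PV
  1        65.00        60.5496        60.5496
  2        65.00        56.4039       112.8078
  3        65.00        52.5421       157.6262
  4        65.00        48.9446       195.7786
  5        65.00        45.5935       227.9676
  6        65.00        42.4718       254.8310
  7        65.00        39.5639       276.9472
  8        65.00        36.8550       294.8404
  9     2,065.00     1,090.6907     9,816.2165
  Σ                  1,473.6153    11,397.5649
P = 1,473.6153; D_Mac = 7.73442 yrs; D_mod = 7.20487 yrs.
DV01 ≈ 7.20487 × 1,473.6153 × 0.0001 = 1.061720.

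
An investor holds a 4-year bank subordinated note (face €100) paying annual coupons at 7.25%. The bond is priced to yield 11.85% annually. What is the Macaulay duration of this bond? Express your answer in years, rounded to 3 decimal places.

Periodic yield y = 0.1185. Discount each cash flow and weight by its year:
  t   CF        PV=CF/(1+0.1185)^t    t·PV
  1         7.25         6.4819         6.4819
  2         7.25         5.7952        11.5903
  3         7.25         5.1812        15.5436
  4       107.25        68.5257       274.1027
  Σ                     85.9839       307.7185
Price P = Σ PV = 85.9839.
Macaulay duration = Σ(t·PV) / P = 307.7185 / 85.9839 = 3.57879 years.

3.579 years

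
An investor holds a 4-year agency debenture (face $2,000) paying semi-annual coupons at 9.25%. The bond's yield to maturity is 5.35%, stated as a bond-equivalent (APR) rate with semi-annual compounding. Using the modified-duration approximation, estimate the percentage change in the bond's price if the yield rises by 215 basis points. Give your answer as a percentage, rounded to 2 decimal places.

-7.27%

Periodic yield y = 0.02675. Modified duration first:
  t   CF        PV=CF/(1+0.02675)^t    t·PV
  1        92.50        90.0901        90.0901
  2        92.50        87.7430       175.4859
  3        92.50        85.4570       256.3710
  4        92.50        83.2306       332.9223
  5        92.50        81.0622       405.3108
  6        92.50        78.9502       473.7014
  7        92.50        76.8933       538.2534
  8     2,092.50     1,694.1341    13,553.0725
  Σ                  2,277.5604    15,825.2075
P = 2,277.5604; D_Mac = 6.94832 half-year periods = 3.47416 yrs; D_mod = 3.47416/(1+0.02675) = 3.38365 yrs.
ΔP/P ≈ -D_mod · Δy = -3.38365 × (+0.0215) = -0.072748 = -7.2748%.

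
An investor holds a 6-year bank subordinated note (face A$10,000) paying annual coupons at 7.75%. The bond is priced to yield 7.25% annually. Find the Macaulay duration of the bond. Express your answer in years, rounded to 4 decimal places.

5.0319 years

Periodic yield y = 0.0725. Discount each cash flow and weight by its year:
  t   CF        PV=CF/(1+0.0725)^t    t·PV
  1       775.00       722.6107       722.6107
  2       775.00       673.7629     1,347.5258
  3       775.00       628.2172     1,884.6515
  4       775.00       585.7503     2,343.0011
  5       775.00       546.1541     2,730.7705
  6    10,775.00     7,080.0035    42,480.0211
  Σ                 10,236.4987    51,508.5808
Price P = Σ PV = 10,236.4987.
Macaulay duration = Σ(t·PV) / P = 51,508.5808 / 10,236.4987 = 5.03186 years.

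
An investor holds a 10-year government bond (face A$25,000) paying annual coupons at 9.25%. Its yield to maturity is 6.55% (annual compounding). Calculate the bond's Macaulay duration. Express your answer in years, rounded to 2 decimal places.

Periodic yield y = 0.0655. Discount each cash flow and weight by its year:
  t   CF        PV=CF/(1+0.0655)^t    t·PV
  1     2,312.50     2,170.3426     2,170.3426
  2     2,312.50     2,036.9240     4,073.8481
  3     2,312.50     1,911.7072     5,735.1216
  4     2,312.50     1,794.1879     7,176.7516
  5     2,312.50     1,683.8929     8,419.4646
  6     2,312.50     1,580.3782     9,482.2689
  7     2,312.50     1,483.2268    10,382.5876
  8     2,312.50     1,392.0477    11,136.3814
  9     2,312.50     1,306.4737    11,758.2629
  10   27,312.50    14,481.9457   144,819.4567
  Σ                 29,841.1266   215,154.4859
Price P = Σ PV = 29,841.1266.
Macaulay duration = Σ(t·PV) / P = 215,154.4859 / 29,841.1266 = 7.21000 years.

7.21 years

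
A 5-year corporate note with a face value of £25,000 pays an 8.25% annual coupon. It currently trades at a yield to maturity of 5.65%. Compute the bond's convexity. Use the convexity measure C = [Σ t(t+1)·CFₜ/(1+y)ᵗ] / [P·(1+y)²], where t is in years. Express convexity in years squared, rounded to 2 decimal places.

22.13

With y = 0.0565:
  t   CF        PV=CF/(1+0.0565)^t    t·PV        t(t+1)·PV
  1     2,062.50     1,952.2007     1,952.2007       3,904.4013
  2     2,062.50     1,847.8000     3,695.5999      11,086.7998
  3     2,062.50     1,748.9825     5,246.9474      20,987.7895
  4     2,062.50     1,655.4496     6,621.7982      33,108.9911
  5    27,062.50    20,559.8720   102,799.3601     616,796.1603
  Σ                 27,764.3046   120,315.9062     685,884.1420
P = 27,764.3046.
Convexity = Σ t(t+1)·PV / [P·(1+y)²] = 685,884.1420 / (27,764.3046 × 1.116192) = 22.13222.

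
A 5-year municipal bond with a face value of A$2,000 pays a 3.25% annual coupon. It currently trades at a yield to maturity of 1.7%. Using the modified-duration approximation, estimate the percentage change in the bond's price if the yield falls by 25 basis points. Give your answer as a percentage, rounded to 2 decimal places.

Periodic yield y = 0.017. Modified duration first:
  t   CF        PV=CF/(1+0.017)^t    t·PV
  1        65.00        63.9135        63.9135
  2        65.00        62.8451       125.6902
  3        65.00        61.7946       185.3838
  4        65.00        60.7616       243.0466
  5     2,065.00     1,898.0834     9,490.4170
  Σ                  2,147.3982    10,108.4511
P = 2,147.3982; D_Mac = 4.70730 yrs; D_mod = 4.70730/(1+0.017) = 4.62862 yrs.
ΔP/P ≈ -D_mod · Δy = -4.62862 × (-0.0025) = +0.011572 = +1.1572%.

+1.16%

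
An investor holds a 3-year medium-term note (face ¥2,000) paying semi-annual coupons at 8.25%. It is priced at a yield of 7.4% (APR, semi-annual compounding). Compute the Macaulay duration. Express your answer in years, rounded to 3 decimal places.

2.722 years

Periodic yield y = 0.037. Discount each cash flow and weight by its period:
  t   CF        PV=CF/(1+0.037)^t    t·PV
  1        82.50        79.5564        79.5564
  2        82.50        76.7179       153.4357
  3        82.50        73.9806       221.9417
  4        82.50        71.3410       285.3638
  5        82.50        68.7955       343.9776
  6     2,082.50     1,674.6053    10,047.6320
  Σ                  2,044.9967    11,131.9073
Price P = Σ PV = 2,044.9967.
Macaulay duration = Σ(t·PV) / P = 11,131.9073 / 2,044.9967 = 5.44348 half-year periods.
In years: 5.44348 / 2 = 2.72174 years.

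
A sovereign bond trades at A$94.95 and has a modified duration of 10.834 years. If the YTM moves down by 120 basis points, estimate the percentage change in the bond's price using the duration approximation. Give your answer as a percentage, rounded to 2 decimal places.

+13.00%

Duration approximation: ΔP/P ≈ -D_mod · Δy = -10.834 × (-0.012) = +0.130008.
As a percentage: +13.0008%.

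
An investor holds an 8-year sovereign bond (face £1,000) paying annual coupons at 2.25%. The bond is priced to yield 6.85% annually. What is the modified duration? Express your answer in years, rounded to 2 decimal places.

6.81 years

Periodic yield y = 0.0685. First find Macaulay duration:
  t   CF        PV=CF/(1+0.0685)^t    t·PV
  1        22.50        21.0576        21.0576
  2        22.50        19.7076        39.4152
  3        22.50        18.4442        55.3325
  4        22.50        17.2617        69.0469
  5        22.50        16.1551        80.7755
  6        22.50        15.1194        90.7166
  7        22.50        14.1501        99.0510
  8     1,022.50       601.8207     4,814.5654
  Σ                    723.7164     5,269.9607
P = 723.7164; Macaulay duration = 5,269.9607 / 723.7164 = 7.28180 years.
Modified duration = D_Mac / (1 + y) = 7.28180 / 1.0685 = 6.81498 years.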